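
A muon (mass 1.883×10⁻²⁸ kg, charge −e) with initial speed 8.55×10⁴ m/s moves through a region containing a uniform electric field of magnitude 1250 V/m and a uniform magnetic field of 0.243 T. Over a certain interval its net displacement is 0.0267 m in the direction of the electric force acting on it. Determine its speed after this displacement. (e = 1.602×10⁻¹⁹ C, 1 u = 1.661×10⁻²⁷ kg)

v_f ≈ 2.53×10⁵ m/s

B does no work; ΔKE = |q|E d.
½mv_f² = ½mv₀² + |q|Ed = ½(1.883×10⁻²⁸)(8.55×10⁴)² + (1.602×10⁻¹⁹)(1250)(0.0267) ≈ 6.883×10⁻¹⁹ J + 5.347×10⁻¹⁸ J ≈ 6.035×10⁻¹⁸ J.
v_f = √(2·6.035×10⁻¹⁸/1.883×10⁻²⁸) ≈ 2.53×10⁵ m/s.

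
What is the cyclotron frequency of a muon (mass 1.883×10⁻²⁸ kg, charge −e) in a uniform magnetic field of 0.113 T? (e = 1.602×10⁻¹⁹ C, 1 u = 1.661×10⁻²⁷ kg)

f = |q|B/(2πm).
f = (1.602×10⁻¹⁹)(0.113)/(2π·1.883×10⁻²⁸) ≈ 1.53×10⁷ Hz.

f ≈ 1.53×10⁷ Hz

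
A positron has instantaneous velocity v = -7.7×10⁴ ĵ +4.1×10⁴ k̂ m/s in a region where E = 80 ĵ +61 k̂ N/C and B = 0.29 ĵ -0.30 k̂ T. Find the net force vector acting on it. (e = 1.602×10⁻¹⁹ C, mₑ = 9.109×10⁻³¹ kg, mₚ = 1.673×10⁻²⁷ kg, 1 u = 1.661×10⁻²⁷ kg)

F ≈ (1.80×10⁻¹⁵, 1.28×10⁻¹⁷, 9.77×10⁻¹⁸) N

v×B = (1.12×10⁴, 0, 0) N/C.
E + v×B = (1.12×10⁴, 80.0, 61.0) N/C.
F = q(E + v×B) = (1.602×10⁻¹⁹ C)·(1.12×10⁴, 80.0, 61.0) = (1.80×10⁻¹⁵, 1.28×10⁻¹⁷, 9.77×10⁻¹⁸) N.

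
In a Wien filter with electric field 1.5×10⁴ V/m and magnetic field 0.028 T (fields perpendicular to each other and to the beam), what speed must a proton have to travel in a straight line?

v = 5.4×10⁵ m/s

Zero net Lorentz force requires |qE| = |q v×B|, i.e. E = vB.
v = E/B = 1.5×10⁴/0.028 = 5.4×10⁵ m/s.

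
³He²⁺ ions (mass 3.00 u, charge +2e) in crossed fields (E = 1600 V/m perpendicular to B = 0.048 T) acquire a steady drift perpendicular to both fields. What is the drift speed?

v_d ≈ 3.3×10⁴ m/s

The steady drift has the magnetic force balancing the electric force, so v_d = E/B.
v_d = 1600/0.048 = 3.3×10⁴ m/s.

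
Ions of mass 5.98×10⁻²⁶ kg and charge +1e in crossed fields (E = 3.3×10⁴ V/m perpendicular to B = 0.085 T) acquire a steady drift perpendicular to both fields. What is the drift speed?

v_d ≈ 3.9×10⁵ m/s

In crossed fields the guiding centre drifts at v_d = |E×B|/B² = E/B, independent of charge and mass.
v_d = 3.3×10⁴/0.085 = 3.9×10⁵ m/s.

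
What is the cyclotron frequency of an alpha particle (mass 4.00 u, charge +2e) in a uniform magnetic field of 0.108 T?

f = |q|B/(2πm).
f = (3.204×10⁻¹⁹)(0.108)/(2π·6.644×10⁻²⁷) ≈ 8.29×10⁵ Hz.

f ≈ 8.29×10⁵ Hz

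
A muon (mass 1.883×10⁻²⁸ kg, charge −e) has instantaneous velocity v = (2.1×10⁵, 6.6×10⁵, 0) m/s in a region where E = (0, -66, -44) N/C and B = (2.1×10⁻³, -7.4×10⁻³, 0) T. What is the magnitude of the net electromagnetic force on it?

v×B = (0, 0, -2940) N/C.
E + v×B = (0, -66.0, -2980) N/C.
F = q(E + v×B) = (−1.602×10⁻¹⁹ C)·(0, -66.0, -2980) = (0, 1.06×10⁻¹⁷, 4.78×10⁻¹⁶) N.
|F| = 4.78×10⁻¹⁶ N.

|F| ≈ 4.78×10⁻¹⁶ N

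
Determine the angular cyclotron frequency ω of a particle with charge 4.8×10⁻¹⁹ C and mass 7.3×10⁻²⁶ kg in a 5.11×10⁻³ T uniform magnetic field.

ω ≈ 3.36×10⁴ rad/s

ω = |q|B/m.
ω = (4.8×10⁻¹⁹)(5.11×10⁻³)/7.3×10⁻²⁶ ≈ 3.36×10⁴ rad/s.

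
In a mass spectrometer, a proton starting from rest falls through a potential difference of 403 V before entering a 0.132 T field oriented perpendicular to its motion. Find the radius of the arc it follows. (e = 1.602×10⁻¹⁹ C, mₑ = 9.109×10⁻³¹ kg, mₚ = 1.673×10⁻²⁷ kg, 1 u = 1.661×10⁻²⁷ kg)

r ≈ 0.0220 m

Acceleration: |q|V = ½mv² ⇒ v = √(2|q|V/m) = √(2·1.602×10⁻¹⁹·403/1.673×10⁻²⁷) ≈ 2.778×10⁵ m/s.
In the field: r = mv/(|q|B) = (1.673×10⁻²⁷)(2.778×10⁵)/((1.602×10⁻¹⁹)(0.132)) ≈ 0.0220 m.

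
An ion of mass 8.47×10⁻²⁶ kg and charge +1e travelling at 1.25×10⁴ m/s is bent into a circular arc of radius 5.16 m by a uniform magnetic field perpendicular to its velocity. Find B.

B ≈ 1.28×10⁻³ T

From |q|vB = mv²/r, B = mv/(|q|r).
B = (8.47×10⁻²⁶)(1.25×10⁴)/((1.602×10⁻¹⁹)(5.16)) ≈ 1.28×10⁻³ T.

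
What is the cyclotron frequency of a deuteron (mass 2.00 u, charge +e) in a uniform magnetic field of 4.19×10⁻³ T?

f = |q|B/(2πm).
f = (1.602×10⁻¹⁹)(4.19×10⁻³)/(2π·3.322×10⁻²⁷) ≈ 3.22×10⁴ Hz.

f ≈ 3.22×10⁴ Hz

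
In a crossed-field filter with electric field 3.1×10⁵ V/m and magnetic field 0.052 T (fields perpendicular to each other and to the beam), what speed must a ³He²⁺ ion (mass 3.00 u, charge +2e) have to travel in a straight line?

For undeflected motion the electric and magnetic forces balance: qE = qvB.
v = E/B = 3.1×10⁵/0.052 = 6.0×10⁶ m/s.

v = 6.0×10⁶ m/s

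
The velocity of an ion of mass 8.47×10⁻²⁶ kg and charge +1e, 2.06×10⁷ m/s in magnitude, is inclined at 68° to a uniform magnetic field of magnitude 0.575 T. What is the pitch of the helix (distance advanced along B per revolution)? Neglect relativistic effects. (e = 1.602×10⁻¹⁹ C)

v∥ = v cosθ = 2.06×10⁷·cos68° ≈ 7.717×10⁶ m/s.
T = 2πm/(|q|B) = 2π(8.47×10⁻²⁶)/((1.602×10⁻¹⁹)(0.575)) ≈ 5.777×10⁻⁶ s.
pitch = v∥ T = (7.717×10⁶)(5.777×10⁻⁶) ≈ 44.6 m.

p ≈ 44.6 m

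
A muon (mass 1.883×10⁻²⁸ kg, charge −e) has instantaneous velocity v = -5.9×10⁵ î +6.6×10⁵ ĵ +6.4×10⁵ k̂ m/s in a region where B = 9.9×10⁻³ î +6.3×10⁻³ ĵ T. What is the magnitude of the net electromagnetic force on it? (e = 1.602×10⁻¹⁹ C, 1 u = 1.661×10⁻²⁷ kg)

|F| ≈ 2.04×10⁻¹⁵ N

v×B = (-4030, 6340, -1.03×10⁴) N/C.
F = q v×B = (−1.602×10⁻¹⁹ C)·(-4030, 6340, -1.03×10⁴) = (6.46×10⁻¹⁶, -1.02×10⁻¹⁵, 1.64×10⁻¹⁵) N.
|F| = 2.04×10⁻¹⁵ N.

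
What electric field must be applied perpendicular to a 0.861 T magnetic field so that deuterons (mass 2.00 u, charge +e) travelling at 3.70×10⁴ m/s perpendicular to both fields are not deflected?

E = 3.19×10⁴ V/m

For straight-line motion qE = qvB, so E = vB.
E = 3.70×10⁴ × 0.861 = 3.19×10⁴ V/m.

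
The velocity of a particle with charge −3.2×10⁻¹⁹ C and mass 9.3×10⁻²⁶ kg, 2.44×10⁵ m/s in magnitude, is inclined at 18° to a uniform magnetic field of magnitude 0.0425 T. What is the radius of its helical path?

r ≈ 0.516 m

v⊥ = v sinθ = 2.44×10⁵·sin18° ≈ 7.540×10⁴ m/s.
r = m v⊥/(|q|B) = (9.3×10⁻²⁶)(7.540×10⁴)/((3.2×10⁻¹⁹)(0.0425)) ≈ 0.516 m.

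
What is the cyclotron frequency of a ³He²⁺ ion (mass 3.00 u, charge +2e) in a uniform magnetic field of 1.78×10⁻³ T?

f = |q|B/(2πm).
f = (3.204×10⁻¹⁹)(1.78×10⁻³)/(2π·4.983×10⁻²⁷) ≈ 1.82×10⁴ Hz.

f ≈ 1.82×10⁴ Hz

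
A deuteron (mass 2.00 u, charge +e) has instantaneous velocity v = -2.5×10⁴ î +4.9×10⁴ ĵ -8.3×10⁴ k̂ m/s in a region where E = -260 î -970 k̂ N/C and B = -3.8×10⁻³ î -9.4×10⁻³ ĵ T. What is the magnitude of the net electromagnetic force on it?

|F| ≈ 1.95×10⁻¹⁶ N

v×B = (-780, 315, 421) N/C.
E + v×B = (-1040, 315, -549) N/C.
F = q(E + v×B) = (1.602×10⁻¹⁹ C)·(-1040, 315, -549) = (-1.67×10⁻¹⁶, 5.05×10⁻¹⁷, -8.79×10⁻¹⁷) N.
|F| = 1.95×10⁻¹⁶ N.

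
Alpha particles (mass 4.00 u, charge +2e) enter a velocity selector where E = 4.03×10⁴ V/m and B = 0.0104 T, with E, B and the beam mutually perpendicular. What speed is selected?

Zero net Lorentz force requires |qE| = |q v×B|, i.e. E = vB.
v = E/B = 4.03×10⁴/0.0104 = 3.88×10⁶ m/s.

v = 3.88×10⁶ m/s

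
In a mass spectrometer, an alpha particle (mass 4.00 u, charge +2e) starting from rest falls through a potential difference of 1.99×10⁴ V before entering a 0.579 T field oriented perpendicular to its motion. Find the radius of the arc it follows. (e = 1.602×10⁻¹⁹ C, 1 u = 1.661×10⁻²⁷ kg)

r ≈ 0.0496 m

Acceleration: |q|V = ½mv² ⇒ v = √(2|q|V/m) = √(2·3.204×10⁻¹⁹·1.99×10⁴/6.644×10⁻²⁷) ≈ 1.385×10⁶ m/s.
In the field: r = mv/(|q|B) = (6.644×10⁻²⁷)(1.385×10⁶)/((3.204×10⁻¹⁹)(0.579)) ≈ 0.0496 m.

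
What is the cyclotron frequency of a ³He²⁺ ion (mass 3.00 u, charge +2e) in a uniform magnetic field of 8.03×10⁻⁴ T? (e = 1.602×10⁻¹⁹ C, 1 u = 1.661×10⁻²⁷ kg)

f = |q|B/(2πm).
f = (3.204×10⁻¹⁹)(8.03×10⁻⁴)/(2π·4.983×10⁻²⁷) ≈ 8220 Hz.

f ≈ 8220 Hz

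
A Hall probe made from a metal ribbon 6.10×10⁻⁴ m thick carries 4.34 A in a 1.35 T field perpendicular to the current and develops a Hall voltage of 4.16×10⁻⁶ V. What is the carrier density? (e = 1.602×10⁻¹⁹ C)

n ≈ 1.44×10²⁸ m⁻³

From V_H = IB/(n e t), n = IB/(V_H e t).
n = (4.34)(1.35)/((4.16×10⁻⁶)(1.602×10⁻¹⁹)(6.10×10⁻⁴)) ≈ 1.44×10²⁸ m⁻³.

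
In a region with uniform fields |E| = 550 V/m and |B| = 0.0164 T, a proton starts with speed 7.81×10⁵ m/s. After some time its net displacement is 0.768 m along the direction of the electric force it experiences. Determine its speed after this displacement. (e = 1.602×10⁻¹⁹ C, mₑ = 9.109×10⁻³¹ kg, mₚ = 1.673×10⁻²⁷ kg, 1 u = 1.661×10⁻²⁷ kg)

v_f ≈ 8.31×10⁵ m/s

B does no work; ΔKE = |q|E d.
½mv_f² = ½mv₀² + |q|Ed = ½(1.673×10⁻²⁷)(7.81×10⁵)² + (1.602×10⁻¹⁹)(550)(0.768) ≈ 5.102×10⁻¹⁶ J + 6.767×10⁻¹⁷ J ≈ 5.779×10⁻¹⁶ J.
v_f = √(2·5.779×10⁻¹⁶/1.673×10⁻²⁷) ≈ 8.31×10⁵ m/s.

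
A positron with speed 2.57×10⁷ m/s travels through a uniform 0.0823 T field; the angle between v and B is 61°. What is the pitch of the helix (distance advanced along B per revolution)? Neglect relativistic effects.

p ≈ 5.41×10⁻³ m

v∥ = v cosθ = 2.57×10⁷·cos61° ≈ 1.246×10⁷ m/s.
T = 2πm/(|q|B) = 2π(9.109×10⁻³¹)/((1.602×10⁻¹⁹)(0.0823)) ≈ 4.341×10⁻¹⁰ s.
pitch = v∥ T = (1.246×10⁷)(4.341×10⁻¹⁰) ≈ 5.41×10⁻³ m.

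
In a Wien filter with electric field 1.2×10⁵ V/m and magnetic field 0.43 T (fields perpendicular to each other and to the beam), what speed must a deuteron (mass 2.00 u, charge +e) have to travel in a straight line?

Zero net Lorentz force requires |qE| = |q v×B|, i.e. E = vB.
v = E/B = 1.2×10⁵/0.43 = 2.8×10⁵ m/s.
The result is independent of the particle's charge and mass.

v = 2.8×10⁵ m/s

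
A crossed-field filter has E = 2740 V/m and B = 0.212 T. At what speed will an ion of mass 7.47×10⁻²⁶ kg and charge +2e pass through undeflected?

v = 1.29×10⁴ m/s

For undeflected motion the electric and magnetic forces balance: qE = qvB.
v = E/B = 2740/0.212 = 1.29×10⁴ m/s.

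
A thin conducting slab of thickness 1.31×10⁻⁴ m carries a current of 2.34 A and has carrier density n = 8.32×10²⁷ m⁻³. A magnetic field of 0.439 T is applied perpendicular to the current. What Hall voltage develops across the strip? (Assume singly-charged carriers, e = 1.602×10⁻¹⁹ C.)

V_H = IB/(n e t).
V_H = (2.34)(0.439)/((8.32×10²⁷)(1.602×10⁻¹⁹)(1.31×10⁻⁴)) ≈ 5.88×10⁻⁶ V.

V_H ≈ 5.88×10⁻⁶ V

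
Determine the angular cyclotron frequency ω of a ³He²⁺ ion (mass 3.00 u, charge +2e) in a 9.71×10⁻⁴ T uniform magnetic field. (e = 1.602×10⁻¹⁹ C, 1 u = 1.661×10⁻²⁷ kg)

ω ≈ 6.24×10⁴ rad/s

ω = |q|B/m.
ω = (3.204×10⁻¹⁹)(9.71×10⁻⁴)/4.983×10⁻²⁷ ≈ 6.24×10⁴ rad/s.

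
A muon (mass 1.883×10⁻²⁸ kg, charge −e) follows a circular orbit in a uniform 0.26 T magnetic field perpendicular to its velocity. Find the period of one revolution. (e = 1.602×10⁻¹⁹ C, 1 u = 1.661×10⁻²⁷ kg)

The cyclotron period depends only on m, q, B: T = 2πm/(|q|B).
T = 2π(1.883×10⁻²⁸)/((1.602×10⁻¹⁹)(0.26)) ≈ 2.8×10⁻⁸ s.

T ≈ 2.8×10⁻⁸ s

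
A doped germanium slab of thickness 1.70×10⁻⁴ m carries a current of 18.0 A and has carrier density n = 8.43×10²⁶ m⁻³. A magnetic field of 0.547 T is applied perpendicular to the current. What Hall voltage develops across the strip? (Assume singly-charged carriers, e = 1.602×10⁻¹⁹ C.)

V_H ≈ 4.29×10⁻⁴ V

V_H = IB/(n e t).
V_H = (18.0)(0.547)/((8.43×10²⁶)(1.602×10⁻¹⁹)(1.70×10⁻⁴)) ≈ 4.29×10⁻⁴ V.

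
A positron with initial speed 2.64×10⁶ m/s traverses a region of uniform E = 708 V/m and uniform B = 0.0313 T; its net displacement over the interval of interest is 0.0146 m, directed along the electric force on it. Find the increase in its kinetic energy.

ΔKE ≈ 1.66×10⁻¹⁸ J

The magnetic force is always ⟂ v and does no work; only the electric force changes KE.
ΔKE = F_E · d = |q|E d = (1.602×10⁻¹⁹)(708)(0.0146) ≈ 1.66×10⁻¹⁸ J.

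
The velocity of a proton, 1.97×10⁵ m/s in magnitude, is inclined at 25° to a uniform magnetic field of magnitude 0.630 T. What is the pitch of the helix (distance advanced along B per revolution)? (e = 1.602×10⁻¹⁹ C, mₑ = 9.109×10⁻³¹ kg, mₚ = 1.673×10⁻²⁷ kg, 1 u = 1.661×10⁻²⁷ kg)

p ≈ 0.0186 m

v∥ = v cosθ = 1.97×10⁵·cos25° ≈ 1.785×10⁵ m/s.
T = 2πm/(|q|B) = 2π(1.673×10⁻²⁷)/((1.602×10⁻¹⁹)(0.630)) ≈ 1.042×10⁻⁷ s.
pitch = v∥ T = (1.785×10⁵)(1.042×10⁻⁷) ≈ 0.0186 m.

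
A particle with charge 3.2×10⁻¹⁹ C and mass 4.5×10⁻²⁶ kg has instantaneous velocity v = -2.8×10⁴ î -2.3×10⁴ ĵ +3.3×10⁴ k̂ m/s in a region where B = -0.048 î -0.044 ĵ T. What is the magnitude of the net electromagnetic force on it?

v×B = (1450, -1580, 128) N/C.
F = q v×B = (3.2×10⁻¹⁹ C)·(1450, -1580, 128) = (4.65×10⁻¹⁶, -5.07×10⁻¹⁶, 4.10×10⁻¹⁷) N.
|F| = 6.89×10⁻¹⁶ N.

|F| ≈ 6.89×10⁻¹⁶ N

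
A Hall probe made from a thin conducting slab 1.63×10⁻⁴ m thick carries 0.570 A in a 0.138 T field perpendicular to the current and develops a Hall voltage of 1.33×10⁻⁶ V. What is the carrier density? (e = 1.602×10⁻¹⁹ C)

n ≈ 2.26×10²⁷ m⁻³

From V_H = IB/(n e t), n = IB/(V_H e t).
n = (0.570)(0.138)/((1.33×10⁻⁶)(1.602×10⁻¹⁹)(1.63×10⁻⁴)) ≈ 2.26×10²⁷ m⁻³.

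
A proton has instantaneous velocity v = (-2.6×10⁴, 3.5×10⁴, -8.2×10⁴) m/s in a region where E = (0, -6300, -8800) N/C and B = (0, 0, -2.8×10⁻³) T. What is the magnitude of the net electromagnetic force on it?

v×B = (-98.0, -72.8, 0) N/C.
E + v×B = (-98.0, -6370, -8800) N/C.
F = q(E + v×B) = (1.602×10⁻¹⁹ C)·(-98.0, -6370, -8800) = (-1.57×10⁻¹⁷, -1.02×10⁻¹⁵, -1.41×10⁻¹⁵) N.
|F| = 1.74×10⁻¹⁵ N.

|F| ≈ 1.74×10⁻¹⁵ N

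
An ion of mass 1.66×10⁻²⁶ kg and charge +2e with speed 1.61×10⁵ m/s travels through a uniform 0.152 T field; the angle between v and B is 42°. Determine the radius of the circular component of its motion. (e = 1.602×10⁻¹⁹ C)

v⊥ = v sinθ = 1.61×10⁵·sin42° ≈ 1.077×10⁵ m/s.
r = m v⊥/(|q|B) = (1.66×10⁻²⁶)(1.077×10⁵)/((3.204×10⁻¹⁹)(0.152)) ≈ 0.0367 m.

r ≈ 0.0367 m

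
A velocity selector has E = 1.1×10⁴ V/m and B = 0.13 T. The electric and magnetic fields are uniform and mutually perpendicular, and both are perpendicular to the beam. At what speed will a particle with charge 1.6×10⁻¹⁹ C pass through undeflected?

v = 8.5×10⁴ m/s

For undeflected motion the electric and magnetic forces balance: qE = qvB.
v = E/B = 1.1×10⁴/0.13 = 8.5×10⁴ m/s.
The result is independent of the particle's charge and mass.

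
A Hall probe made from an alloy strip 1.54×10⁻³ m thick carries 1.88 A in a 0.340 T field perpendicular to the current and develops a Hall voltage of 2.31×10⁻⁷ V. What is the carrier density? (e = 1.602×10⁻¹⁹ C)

From V_H = IB/(n e t), n = IB/(V_H e t).
n = (1.88)(0.340)/((2.31×10⁻⁷)(1.602×10⁻¹⁹)(1.54×10⁻³)) ≈ 1.12×10²⁸ m⁻³.

n ≈ 1.12×10²⁸ m⁻³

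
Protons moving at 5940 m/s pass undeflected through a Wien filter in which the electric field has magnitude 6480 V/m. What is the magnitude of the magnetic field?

Balance of forces in the selector: qE = qvB ⇒ B = E/v.
B = 6480/5940 = 1.09 T.

B = 1.09 T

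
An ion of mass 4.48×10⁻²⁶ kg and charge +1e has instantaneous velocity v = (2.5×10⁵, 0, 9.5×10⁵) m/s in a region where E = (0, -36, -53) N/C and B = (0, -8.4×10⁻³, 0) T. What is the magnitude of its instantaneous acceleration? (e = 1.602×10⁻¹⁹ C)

|a| ≈ 2.96×10¹⁰ m/s²

v×B = (7980, 0, -2100) N/C.
E + v×B = (7980, -36.0, -2150) N/C.
F = q(E + v×B) = (1.602×10⁻¹⁹ C)·(7980, -36.0, -2150) = (1.28×10⁻¹⁵, -5.77×10⁻¹⁸, -3.45×10⁻¹⁶) N.
|a| = |F|/m = 1.324×10⁻¹⁵/4.48×10⁻²⁶ ≈ 2.96×10¹⁰ m/s².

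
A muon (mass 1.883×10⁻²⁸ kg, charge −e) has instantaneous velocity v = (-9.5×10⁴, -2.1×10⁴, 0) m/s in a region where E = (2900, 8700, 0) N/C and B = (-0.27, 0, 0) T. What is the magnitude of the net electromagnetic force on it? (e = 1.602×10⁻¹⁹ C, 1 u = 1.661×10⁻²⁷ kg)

|F| ≈ 1.73×10⁻¹⁵ N

v×B = (0, 0, -5670) N/C.
E + v×B = (2900, 8700, -5670) N/C.
F = q(E + v×B) = (−1.602×10⁻¹⁹ C)·(2900, 8700, -5670) = (-4.65×10⁻¹⁶, -1.39×10⁻¹⁵, 9.08×10⁻¹⁶) N.
|F| = 1.73×10⁻¹⁵ N.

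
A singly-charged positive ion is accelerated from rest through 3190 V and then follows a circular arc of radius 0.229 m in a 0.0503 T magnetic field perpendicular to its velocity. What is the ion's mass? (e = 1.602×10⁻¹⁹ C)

Combine |q|V = ½mv² and r = mv/(|q|B): eliminate v to get m = qB²r²/(2V).
m = (1.602×10⁻¹⁹)(0.0503)²(0.229)²/(2·3190) ≈ 3.33×10⁻²⁷ kg.

m ≈ 3.33×10⁻²⁷ kg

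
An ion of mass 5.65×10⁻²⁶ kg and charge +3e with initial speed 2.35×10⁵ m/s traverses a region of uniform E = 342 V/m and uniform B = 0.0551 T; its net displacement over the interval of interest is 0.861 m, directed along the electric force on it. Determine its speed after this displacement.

v_f ≈ 2.45×10⁵ m/s

B does no work; ΔKE = |q|E d.
½mv_f² = ½mv₀² + |q|Ed = ½(5.65×10⁻²⁶)(2.35×10⁵)² + (4.806×10⁻¹⁹)(342)(0.861) ≈ 1.560×10⁻¹⁵ J + 1.415×10⁻¹⁶ J ≈ 1.702×10⁻¹⁵ J.
v_f = √(2·1.702×10⁻¹⁵/5.65×10⁻²⁶) ≈ 2.45×10⁵ m/s.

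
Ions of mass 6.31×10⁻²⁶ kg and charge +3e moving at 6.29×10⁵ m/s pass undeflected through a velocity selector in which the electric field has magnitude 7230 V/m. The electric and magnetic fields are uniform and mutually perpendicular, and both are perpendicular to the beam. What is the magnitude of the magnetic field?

B = 0.0115 T

Balance of forces in the selector: qE = qvB ⇒ B = E/v.
B = 7230/6.29×10⁵ = 0.0115 T.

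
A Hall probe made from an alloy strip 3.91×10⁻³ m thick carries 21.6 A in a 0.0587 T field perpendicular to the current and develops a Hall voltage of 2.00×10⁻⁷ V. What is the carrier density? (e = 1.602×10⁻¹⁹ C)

n ≈ 1.01×10²⁸ m⁻³

From V_H = IB/(n e t), n = IB/(V_H e t).
n = (21.6)(0.0587)/((2.00×10⁻⁷)(1.602×10⁻¹⁹)(3.91×10⁻³)) ≈ 1.01×10²⁸ m⁻³.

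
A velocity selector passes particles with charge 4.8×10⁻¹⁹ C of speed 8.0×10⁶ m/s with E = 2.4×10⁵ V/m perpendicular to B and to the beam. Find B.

Balance of forces in the selector: qE = qvB ⇒ B = E/v.
B = 2.4×10⁵/8.0×10⁶ = 0.030 T.

B = 0.030 T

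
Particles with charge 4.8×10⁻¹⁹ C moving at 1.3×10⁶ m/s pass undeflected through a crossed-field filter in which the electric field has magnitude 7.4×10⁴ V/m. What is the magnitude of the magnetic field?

B = 0.057 T

Balance of forces in the selector: qE = qvB ⇒ B = E/v.
B = 7.4×10⁴/1.3×10⁶ = 0.057 T.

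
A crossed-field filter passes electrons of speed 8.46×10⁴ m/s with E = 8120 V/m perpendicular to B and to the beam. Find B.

Balance of forces in the selector: qE = qvB ⇒ B = E/v.
B = 8120/8.46×10⁴ = 0.0960 T.

B = 0.0960 T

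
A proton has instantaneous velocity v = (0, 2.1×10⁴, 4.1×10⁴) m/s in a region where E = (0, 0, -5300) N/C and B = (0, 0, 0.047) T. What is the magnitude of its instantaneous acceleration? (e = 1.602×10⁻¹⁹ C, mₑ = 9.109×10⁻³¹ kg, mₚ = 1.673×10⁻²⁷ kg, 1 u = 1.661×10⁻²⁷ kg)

v×B = (987, 0, 0) N/C.
E + v×B = (987, 0, -5300) N/C.
F = q(E + v×B) = (1.602×10⁻¹⁹ C)·(987, 0, -5300) = (1.58×10⁻¹⁶, 0, -8.49×10⁻¹⁶) N.
|a| = |F|/m = 8.637×10⁻¹⁶/1.673×10⁻²⁷ ≈ 5.16×10¹¹ m/s².

|a| ≈ 5.16×10¹¹ m/s²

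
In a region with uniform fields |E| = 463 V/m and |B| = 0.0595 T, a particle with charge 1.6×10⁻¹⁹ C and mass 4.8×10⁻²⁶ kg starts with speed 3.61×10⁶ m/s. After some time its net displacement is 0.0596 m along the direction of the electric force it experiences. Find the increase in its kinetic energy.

ΔKE ≈ 4.42×10⁻¹⁸ J

The magnetic force is always ⟂ v and does no work; only the electric force changes KE.
ΔKE = F_E · d = |q|E d = (1.6×10⁻¹⁹)(463)(0.0596) ≈ 4.42×10⁻¹⁸ J.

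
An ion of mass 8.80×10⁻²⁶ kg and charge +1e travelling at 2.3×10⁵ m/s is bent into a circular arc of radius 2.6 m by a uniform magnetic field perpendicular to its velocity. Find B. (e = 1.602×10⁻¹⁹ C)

B ≈ 0.049 T

From |q|vB = mv²/r, B = mv/(|q|r).
B = (8.80×10⁻²⁶)(2.3×10⁵)/((1.602×10⁻¹⁹)(2.6)) ≈ 0.049 T.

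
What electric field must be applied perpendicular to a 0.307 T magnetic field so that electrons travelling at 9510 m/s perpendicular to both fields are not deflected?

E = 2920 V/m

For straight-line motion qE = qvB, so E = vB.
E = 9510 × 0.307 = 2920 V/m.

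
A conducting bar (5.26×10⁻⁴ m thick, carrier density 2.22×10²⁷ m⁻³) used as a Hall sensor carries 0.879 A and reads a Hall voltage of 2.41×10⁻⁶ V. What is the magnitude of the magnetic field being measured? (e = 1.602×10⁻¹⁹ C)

B ≈ 0.513 T

From V_H = IB/(n e t), B = V_H n e t / I.
B = (2.41×10⁻⁶)(2.22×10²⁷)(1.602×10⁻¹⁹)(5.26×10⁻⁴)/0.879 ≈ 0.513 T.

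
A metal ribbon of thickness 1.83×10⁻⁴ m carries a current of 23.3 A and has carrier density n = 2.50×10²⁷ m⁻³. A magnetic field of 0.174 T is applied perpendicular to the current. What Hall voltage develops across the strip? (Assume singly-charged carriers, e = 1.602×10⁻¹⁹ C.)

V_H = IB/(n e t).
V_H = (23.3)(0.174)/((2.50×10²⁷)(1.602×10⁻¹⁹)(1.83×10⁻⁴)) ≈ 5.53×10⁻⁵ V.

V_H ≈ 5.53×10⁻⁵ V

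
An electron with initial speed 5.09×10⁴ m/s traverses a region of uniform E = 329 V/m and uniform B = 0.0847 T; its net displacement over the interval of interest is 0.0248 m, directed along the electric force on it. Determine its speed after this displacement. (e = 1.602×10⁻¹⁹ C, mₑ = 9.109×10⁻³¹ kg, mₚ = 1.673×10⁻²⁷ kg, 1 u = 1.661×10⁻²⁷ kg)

B does no work; ΔKE = |q|E d.
½mv_f² = ½mv₀² + |q|Ed = ½(9.109×10⁻³¹)(5.09×10⁴)² + (1.602×10⁻¹⁹)(329)(0.0248) ≈ 1.180×10⁻²¹ J + 1.307×10⁻¹⁸ J ≈ 1.308×10⁻¹⁸ J.
v_f = √(2·1.308×10⁻¹⁸/9.109×10⁻³¹) ≈ 1.69×10⁶ m/s.

v_f ≈ 1.69×10⁶ m/s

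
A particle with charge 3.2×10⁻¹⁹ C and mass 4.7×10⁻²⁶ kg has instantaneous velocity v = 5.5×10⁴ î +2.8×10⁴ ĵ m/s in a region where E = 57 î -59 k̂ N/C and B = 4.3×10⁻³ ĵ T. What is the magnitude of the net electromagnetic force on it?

|F| ≈ 5.97×10⁻¹⁷ N

v×B = (0, 0, 236) N/C.
E + v×B = (57.0, 0, 178) N/C.
F = q(E + v×B) = (3.2×10⁻¹⁹ C)·(57.0, 0, 178) = (1.82×10⁻¹⁷, 0, 5.68×10⁻¹⁷) N.
|F| = 5.97×10⁻¹⁷ N.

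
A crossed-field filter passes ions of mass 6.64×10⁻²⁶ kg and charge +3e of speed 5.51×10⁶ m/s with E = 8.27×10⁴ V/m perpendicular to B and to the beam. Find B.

Balance of forces in the selector: qE = qvB ⇒ B = E/v.
B = 8.27×10⁴/5.51×10⁶ = 0.0150 T.

B = 0.0150 T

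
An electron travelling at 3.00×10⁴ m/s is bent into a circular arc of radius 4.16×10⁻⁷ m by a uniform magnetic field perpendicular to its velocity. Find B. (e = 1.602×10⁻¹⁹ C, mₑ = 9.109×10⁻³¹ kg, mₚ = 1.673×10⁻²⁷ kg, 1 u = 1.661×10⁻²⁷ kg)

B ≈ 0.410 T

From |q|vB = mv²/r, B = mv/(|q|r).
B = (9.109×10⁻³¹)(3.00×10⁴)/((1.602×10⁻¹⁹)(4.16×10⁻⁷)) ≈ 0.410 T.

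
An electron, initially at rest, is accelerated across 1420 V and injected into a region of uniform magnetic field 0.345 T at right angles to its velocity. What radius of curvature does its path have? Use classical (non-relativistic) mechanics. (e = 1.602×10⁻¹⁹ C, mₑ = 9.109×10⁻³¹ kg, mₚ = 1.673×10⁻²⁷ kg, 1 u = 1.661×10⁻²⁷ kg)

Acceleration: |q|V = ½mv² ⇒ v = √(2|q|V/m) = √(2·1.602×10⁻¹⁹·1420/9.109×10⁻³¹) ≈ 2.235×10⁷ m/s.
In the field: r = mv/(|q|B) = (9.109×10⁻³¹)(2.235×10⁷)/((1.602×10⁻¹⁹)(0.345)) ≈ 3.68×10⁻⁴ m.

r ≈ 3.68×10⁻⁴ m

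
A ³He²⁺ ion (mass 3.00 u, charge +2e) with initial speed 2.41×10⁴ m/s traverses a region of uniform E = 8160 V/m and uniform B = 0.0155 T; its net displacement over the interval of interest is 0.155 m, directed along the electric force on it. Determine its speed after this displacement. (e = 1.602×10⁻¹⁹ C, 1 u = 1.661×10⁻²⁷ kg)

B does no work; ΔKE = |q|E d.
½mv_f² = ½mv₀² + |q|Ed = ½(4.983×10⁻²⁷)(2.41×10⁴)² + (3.204×10⁻¹⁹)(8160)(0.155) ≈ 1.447×10⁻¹⁸ J + 4.052×10⁻¹⁶ J ≈ 4.067×10⁻¹⁶ J.
v_f = √(2·4.067×10⁻¹⁶/4.983×10⁻²⁷) ≈ 4.04×10⁵ m/s.

v_f ≈ 4.04×10⁵ m/s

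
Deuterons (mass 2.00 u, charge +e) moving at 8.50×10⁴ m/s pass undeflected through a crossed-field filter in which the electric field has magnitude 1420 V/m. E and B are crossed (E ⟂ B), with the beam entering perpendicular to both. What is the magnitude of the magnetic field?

Balance of forces in the selector: qE = qvB ⇒ B = E/v.
B = 1420/8.50×10⁴ = 0.0167 T.

B = 0.0167 T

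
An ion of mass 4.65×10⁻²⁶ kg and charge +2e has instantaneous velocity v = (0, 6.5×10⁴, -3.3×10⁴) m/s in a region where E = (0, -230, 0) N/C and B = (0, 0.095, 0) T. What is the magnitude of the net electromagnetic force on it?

v×B = (3140, 0, 0) N/C.
E + v×B = (3140, -230, 0) N/C.
F = q(E + v×B) = (3.204×10⁻¹⁹ C)·(3140, -230, 0) = (1.00×10⁻¹⁵, -7.37×10⁻¹⁷, 0) N.
|F| = 1.01×10⁻¹⁵ N.

|F| ≈ 1.01×10⁻¹⁵ N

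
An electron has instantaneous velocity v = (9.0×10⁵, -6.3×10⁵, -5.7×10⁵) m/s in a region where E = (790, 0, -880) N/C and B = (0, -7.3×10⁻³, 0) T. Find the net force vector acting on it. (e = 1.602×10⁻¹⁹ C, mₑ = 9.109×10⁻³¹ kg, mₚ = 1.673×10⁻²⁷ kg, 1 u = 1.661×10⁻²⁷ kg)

v×B = (-4160, 0, -6570) N/C.
E + v×B = (-3370, 0, -7450) N/C.
F = q(E + v×B) = (−1.602×10⁻¹⁹ C)·(-3370, 0, -7450) = (5.40×10⁻¹⁶, 0, 1.19×10⁻¹⁵) N.

F ≈ (5.40×10⁻¹⁶, 0, 1.19×10⁻¹⁵) N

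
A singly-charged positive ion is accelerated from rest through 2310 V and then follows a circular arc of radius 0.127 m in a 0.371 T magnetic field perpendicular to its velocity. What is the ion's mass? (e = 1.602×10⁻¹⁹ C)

m ≈ 7.70×10⁻²⁶ kg

Combine |q|V = ½mv² and r = mv/(|q|B): eliminate v to get m = qB²r²/(2V).
m = (1.602×10⁻¹⁹)(0.371)²(0.127)²/(2·2310) ≈ 7.70×10⁻²⁶ kg.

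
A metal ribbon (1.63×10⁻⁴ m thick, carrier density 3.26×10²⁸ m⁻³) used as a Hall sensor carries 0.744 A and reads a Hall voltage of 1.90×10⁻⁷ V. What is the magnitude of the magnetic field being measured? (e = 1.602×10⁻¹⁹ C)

From V_H = IB/(n e t), B = V_H n e t / I.
B = (1.90×10⁻⁷)(3.26×10²⁸)(1.602×10⁻¹⁹)(1.63×10⁻⁴)/0.744 ≈ 0.217 T.

B ≈ 0.217 T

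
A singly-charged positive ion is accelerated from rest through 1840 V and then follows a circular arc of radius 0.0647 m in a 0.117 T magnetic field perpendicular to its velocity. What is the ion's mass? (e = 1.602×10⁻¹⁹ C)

m ≈ 2.49×10⁻²⁷ kg

Combine |q|V = ½mv² and r = mv/(|q|B): eliminate v to get m = qB²r²/(2V).
m = (1.602×10⁻¹⁹)(0.117)²(0.0647)²/(2·1840) ≈ 2.49×10⁻²⁷ kg.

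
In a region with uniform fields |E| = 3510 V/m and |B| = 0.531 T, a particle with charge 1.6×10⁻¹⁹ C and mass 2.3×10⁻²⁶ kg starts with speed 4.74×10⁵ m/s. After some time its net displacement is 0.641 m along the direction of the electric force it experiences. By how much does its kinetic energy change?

ΔKE ≈ 3.60×10⁻¹⁶ J

The magnetic force is always ⟂ v and does no work; only the electric force changes KE.
ΔKE = F_E · d = |q|E d = (1.6×10⁻¹⁹)(3510)(0.641) ≈ 3.60×10⁻¹⁶ J.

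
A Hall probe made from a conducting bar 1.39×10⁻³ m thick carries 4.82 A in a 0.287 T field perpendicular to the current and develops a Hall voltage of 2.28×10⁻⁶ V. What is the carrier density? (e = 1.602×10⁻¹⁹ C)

From V_H = IB/(n e t), n = IB/(V_H e t).
n = (4.82)(0.287)/((2.28×10⁻⁶)(1.602×10⁻¹⁹)(1.39×10⁻³)) ≈ 2.72×10²⁷ m⁻³.

n ≈ 2.72×10²⁷ m⁻³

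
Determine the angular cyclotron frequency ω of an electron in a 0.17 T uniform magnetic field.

ω ≈ 3.0×10¹⁰ rad/s

ω = |q|B/m.
ω = (1.602×10⁻¹⁹)(0.17)/9.109×10⁻³¹ ≈ 3.0×10¹⁰ rad/s.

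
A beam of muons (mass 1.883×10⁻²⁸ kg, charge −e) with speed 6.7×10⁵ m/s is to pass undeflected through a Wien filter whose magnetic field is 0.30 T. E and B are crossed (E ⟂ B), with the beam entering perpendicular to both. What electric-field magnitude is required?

E = 2.0×10⁵ V/m

For straight-line motion qE = qvB, so E = vB.
E = 6.7×10⁵ × 0.30 = 2.0×10⁵ V/m.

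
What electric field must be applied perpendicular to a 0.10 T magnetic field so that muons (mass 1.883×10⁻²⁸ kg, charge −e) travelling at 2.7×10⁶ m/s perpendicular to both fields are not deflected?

E = 2.7×10⁵ V/m

For straight-line motion qE = qvB, so E = vB.
E = 2.7×10⁶ × 0.10 = 2.7×10⁵ V/m.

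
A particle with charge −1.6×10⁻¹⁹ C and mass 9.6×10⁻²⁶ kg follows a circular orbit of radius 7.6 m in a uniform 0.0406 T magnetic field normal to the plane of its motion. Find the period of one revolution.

T ≈ 9.29×10⁻⁵ s

The cyclotron period depends only on m, q, B: T = 2πm/(|q|B).
T = 2π(9.6×10⁻²⁶)/((1.6×10⁻¹⁹)(0.0406)) ≈ 9.29×10⁻⁵ s.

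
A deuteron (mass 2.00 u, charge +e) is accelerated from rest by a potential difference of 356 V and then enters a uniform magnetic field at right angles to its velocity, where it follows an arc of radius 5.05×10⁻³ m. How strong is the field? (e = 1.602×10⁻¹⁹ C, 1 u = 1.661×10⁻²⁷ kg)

B ≈ 0.761 T

v = √(2|q|V/m) = √(2·1.602×10⁻¹⁹·356/3.322×10⁻²⁷) ≈ 1.853×10⁵ m/s.
B = mv/(|q|r) = (3.322×10⁻²⁷)(1.853×10⁵)/((1.602×10⁻¹⁹)(5.05×10⁻³)) ≈ 0.761 T.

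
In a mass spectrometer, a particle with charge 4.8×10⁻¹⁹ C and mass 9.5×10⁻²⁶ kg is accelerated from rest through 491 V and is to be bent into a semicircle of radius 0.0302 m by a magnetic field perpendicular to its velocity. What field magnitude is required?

v = √(2|q|V/m) = √(2·4.8×10⁻¹⁹·491/9.5×10⁻²⁶) ≈ 7.044×10⁴ m/s.
B = mv/(|q|r) = (9.5×10⁻²⁶)(7.044×10⁴)/((4.8×10⁻¹⁹)(0.0302)) ≈ 0.462 T.

B ≈ 0.462 T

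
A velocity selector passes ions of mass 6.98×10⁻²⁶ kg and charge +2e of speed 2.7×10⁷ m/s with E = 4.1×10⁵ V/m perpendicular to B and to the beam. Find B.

Balance of forces in the selector: qE = qvB ⇒ B = E/v.
B = 4.1×10⁵/2.7×10⁷ = 0.015 T.

B = 0.015 T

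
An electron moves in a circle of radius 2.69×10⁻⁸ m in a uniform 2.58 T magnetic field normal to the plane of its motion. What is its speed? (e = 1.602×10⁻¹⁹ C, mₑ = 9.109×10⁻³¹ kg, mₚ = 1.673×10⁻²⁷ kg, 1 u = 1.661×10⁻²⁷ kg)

From |q|vB = mv²/r, v = |q|Br/m.
v = (1.602×10⁻¹⁹)(2.58)(2.69×10⁻⁸)/9.109×10⁻³¹ ≈ 1.22×10⁴ m/s.

v ≈ 1.22×10⁴ m/s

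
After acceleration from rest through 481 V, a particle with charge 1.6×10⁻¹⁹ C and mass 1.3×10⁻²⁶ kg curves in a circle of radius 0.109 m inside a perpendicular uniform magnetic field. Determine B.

v = √(2|q|V/m) = √(2·1.6×10⁻¹⁹·481/1.3×10⁻²⁶) ≈ 1.088×10⁵ m/s.
B = mv/(|q|r) = (1.3×10⁻²⁶)(1.088×10⁵)/((1.6×10⁻¹⁹)(0.109)) ≈ 0.0811 T.

B ≈ 0.0811 T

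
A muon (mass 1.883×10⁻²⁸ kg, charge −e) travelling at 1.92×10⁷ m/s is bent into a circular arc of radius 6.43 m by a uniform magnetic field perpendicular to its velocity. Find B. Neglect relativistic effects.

B ≈ 3.51×10⁻³ T

From |q|vB = mv²/r, B = mv/(|q|r).
B = (1.883×10⁻²⁸)(1.92×10⁷)/((1.602×10⁻¹⁹)(6.43)) ≈ 3.51×10⁻³ T.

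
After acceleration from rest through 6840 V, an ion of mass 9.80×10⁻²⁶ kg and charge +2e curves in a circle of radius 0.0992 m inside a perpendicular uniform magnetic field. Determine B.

B ≈ 0.652 T

v = √(2|q|V/m) = √(2·3.204×10⁻¹⁹·6840/9.80×10⁻²⁶) ≈ 2.115×10⁵ m/s.
B = mv/(|q|r) = (9.80×10⁻²⁶)(2.115×10⁵)/((3.204×10⁻¹⁹)(0.0992)) ≈ 0.652 T.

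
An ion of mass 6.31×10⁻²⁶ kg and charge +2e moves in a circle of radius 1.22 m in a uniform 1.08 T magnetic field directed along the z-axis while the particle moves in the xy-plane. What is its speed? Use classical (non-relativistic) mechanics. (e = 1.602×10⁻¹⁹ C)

From |q|vB = mv²/r, v = |q|Br/m.
v = (3.204×10⁻¹⁹)(1.08)(1.22)/6.31×10⁻²⁶ ≈ 6.69×10⁶ m/s.

v ≈ 6.69×10⁶ m/s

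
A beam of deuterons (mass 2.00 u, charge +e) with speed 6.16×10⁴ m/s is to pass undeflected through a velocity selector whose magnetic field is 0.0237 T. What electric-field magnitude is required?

E = 1460 V/m

For straight-line motion qE = qvB, so E = vB.
E = 6.16×10⁴ × 0.0237 = 1460 V/m.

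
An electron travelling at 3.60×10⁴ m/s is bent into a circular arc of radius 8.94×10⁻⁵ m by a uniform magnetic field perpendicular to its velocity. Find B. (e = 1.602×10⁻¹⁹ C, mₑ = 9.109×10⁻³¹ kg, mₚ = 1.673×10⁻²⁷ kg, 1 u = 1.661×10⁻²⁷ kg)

B ≈ 2.29×10⁻³ T

From |q|vB = mv²/r, B = mv/(|q|r).
B = (9.109×10⁻³¹)(3.60×10⁴)/((1.602×10⁻¹⁹)(8.94×10⁻⁵)) ≈ 2.29×10⁻³ T.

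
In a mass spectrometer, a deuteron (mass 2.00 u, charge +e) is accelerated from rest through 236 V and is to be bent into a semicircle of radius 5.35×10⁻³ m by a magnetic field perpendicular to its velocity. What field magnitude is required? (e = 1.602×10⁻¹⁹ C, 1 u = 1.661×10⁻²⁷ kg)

v = √(2|q|V/m) = √(2·1.602×10⁻¹⁹·236/3.322×10⁻²⁷) ≈ 1.509×10⁵ m/s.
B = mv/(|q|r) = (3.322×10⁻²⁷)(1.509×10⁵)/((1.602×10⁻¹⁹)(5.35×10⁻³)) ≈ 0.585 T.

B ≈ 0.585 T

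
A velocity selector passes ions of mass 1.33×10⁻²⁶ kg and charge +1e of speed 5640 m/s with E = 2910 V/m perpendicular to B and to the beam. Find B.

Balance of forces in the selector: qE = qvB ⇒ B = E/v.
B = 2910/5640 = 0.516 T.

B = 0.516 T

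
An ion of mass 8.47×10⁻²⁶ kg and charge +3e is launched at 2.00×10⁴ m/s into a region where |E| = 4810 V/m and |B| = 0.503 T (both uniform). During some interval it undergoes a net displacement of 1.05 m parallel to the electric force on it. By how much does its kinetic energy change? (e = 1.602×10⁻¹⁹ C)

ΔKE ≈ 2.43×10⁻¹⁵ J

The magnetic force is always ⟂ v and does no work; only the electric force changes KE.
ΔKE = F_E · d = |q|E d = (4.806×10⁻¹⁹)(4810)(1.05) ≈ 2.43×10⁻¹⁵ J.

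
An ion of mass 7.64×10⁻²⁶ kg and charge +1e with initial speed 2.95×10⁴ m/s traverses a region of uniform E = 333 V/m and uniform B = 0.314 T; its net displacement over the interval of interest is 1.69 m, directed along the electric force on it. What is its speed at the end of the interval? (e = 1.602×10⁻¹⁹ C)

v_f ≈ 5.68×10⁴ m/s

B does no work; ΔKE = |q|E d.
½mv_f² = ½mv₀² + |q|Ed = ½(7.64×10⁻²⁶)(2.95×10⁴)² + (1.602×10⁻¹⁹)(333)(1.69) ≈ 3.324×10⁻¹⁷ J + 9.016×10⁻¹⁷ J ≈ 1.234×10⁻¹⁶ J.
v_f = √(2·1.234×10⁻¹⁶/7.64×10⁻²⁶) ≈ 5.68×10⁴ m/s.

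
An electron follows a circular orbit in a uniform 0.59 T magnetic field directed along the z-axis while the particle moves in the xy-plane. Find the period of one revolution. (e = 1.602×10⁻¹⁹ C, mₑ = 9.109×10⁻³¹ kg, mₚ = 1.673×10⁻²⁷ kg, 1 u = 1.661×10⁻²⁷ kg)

T ≈ 6.1×10⁻¹¹ s

The cyclotron period depends only on m, q, B: T = 2πm/(|q|B).
T = 2π(9.109×10⁻³¹)/((1.602×10⁻¹⁹)(0.59)) ≈ 6.1×10⁻¹¹ s.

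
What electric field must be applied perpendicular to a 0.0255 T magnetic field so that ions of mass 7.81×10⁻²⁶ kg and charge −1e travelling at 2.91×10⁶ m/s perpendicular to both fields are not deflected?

For straight-line motion qE = qvB, so E = vB.
E = 2.91×10⁶ × 0.0255 = 7.42×10⁴ V/m.

E = 7.42×10⁴ V/m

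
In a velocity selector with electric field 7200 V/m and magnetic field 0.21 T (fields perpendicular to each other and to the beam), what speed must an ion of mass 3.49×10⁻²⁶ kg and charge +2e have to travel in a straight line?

Straight-line motion ⇒ electric and magnetic forces cancel, so E = vB.
v = E/B = 7200/0.21 = 3.4×10⁴ m/s.

v = 3.4×10⁴ m/s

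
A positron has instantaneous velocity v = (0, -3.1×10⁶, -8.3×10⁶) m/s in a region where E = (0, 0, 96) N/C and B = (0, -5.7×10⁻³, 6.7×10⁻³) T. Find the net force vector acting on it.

F ≈ (-1.09×10⁻¹⁴, 0, 1.54×10⁻¹⁷) N

v×B = (-6.81×10⁴, 0, 0) N/C.
E + v×B = (-6.81×10⁴, 0, 96.0) N/C.
F = q(E + v×B) = (1.602×10⁻¹⁹ C)·(-6.81×10⁴, 0, 96.0) = (-1.09×10⁻¹⁴, 0, 1.54×10⁻¹⁷) N.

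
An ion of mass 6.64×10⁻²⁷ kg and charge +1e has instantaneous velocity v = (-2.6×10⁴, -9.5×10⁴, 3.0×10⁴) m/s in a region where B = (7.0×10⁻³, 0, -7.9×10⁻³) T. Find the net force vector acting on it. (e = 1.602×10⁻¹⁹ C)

v×B = (751, 4.60, 665) N/C.
F = q v×B = (1.602×10⁻¹⁹ C)·(751, 4.60, 665) = (1.20×10⁻¹⁶, 7.37×10⁻¹⁹, 1.07×10⁻¹⁶) N.

F ≈ (1.20×10⁻¹⁶, 7.37×10⁻¹⁹, 1.07×10⁻¹⁶) N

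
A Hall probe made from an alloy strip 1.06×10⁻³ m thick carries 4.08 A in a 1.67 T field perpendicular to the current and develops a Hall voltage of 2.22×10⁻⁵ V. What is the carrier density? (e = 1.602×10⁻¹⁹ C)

n ≈ 1.81×10²⁷ m⁻³

From V_H = IB/(n e t), n = IB/(V_H e t).
n = (4.08)(1.67)/((2.22×10⁻⁵)(1.602×10⁻¹⁹)(1.06×10⁻³)) ≈ 1.81×10²⁷ m⁻³.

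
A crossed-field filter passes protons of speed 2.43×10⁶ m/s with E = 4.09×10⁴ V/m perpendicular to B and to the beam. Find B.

Balance of forces in the selector: qE = qvB ⇒ B = E/v.
B = 4.09×10⁴/2.43×10⁶ = 0.0168 T.

B = 0.0168 T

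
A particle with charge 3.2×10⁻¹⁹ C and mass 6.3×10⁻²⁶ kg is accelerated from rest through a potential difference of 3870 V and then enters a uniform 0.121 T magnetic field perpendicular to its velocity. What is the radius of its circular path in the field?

r ≈ 0.323 m

Acceleration: |q|V = ½mv² ⇒ v = √(2|q|V/m) = √(2·3.2×10⁻¹⁹·3870/6.3×10⁻²⁶) ≈ 1.983×10⁵ m/s.
In the field: r = mv/(|q|B) = (6.3×10⁻²⁶)(1.983×10⁵)/((3.2×10⁻¹⁹)(0.121)) ≈ 0.323 m.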